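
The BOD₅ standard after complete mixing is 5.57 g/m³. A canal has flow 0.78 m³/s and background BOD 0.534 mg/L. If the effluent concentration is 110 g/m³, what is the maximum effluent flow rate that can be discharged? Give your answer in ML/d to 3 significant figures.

3.25 ML/d

Mass balance at complete mixing: C_std·(Q_w + Q_r) = Q_w·C_e + Q_r·C_b.
Rearranging, Q_w = Q_r·(C_std − C_b)/(C_e − C_std) = 0.78·(5.57 − 0.534) / (110 − 5.57) = 0.03761 m³/s.
= 3.25 ML/d.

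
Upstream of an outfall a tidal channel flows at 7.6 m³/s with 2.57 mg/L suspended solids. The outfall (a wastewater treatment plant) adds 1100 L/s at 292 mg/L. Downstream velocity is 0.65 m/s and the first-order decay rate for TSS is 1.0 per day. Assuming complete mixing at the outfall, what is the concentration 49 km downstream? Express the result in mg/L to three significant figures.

1100 L/s = 1.1 m³/s.
After complete mixing, C₀ = (1.1·292 + 7.6·2.57) / 8.7 = 39.16 mg/L.
Travel time t = 4.9e+04 m / 0.65 m/s = 7.538e+04 s = 0.8725 d.
C = 39.16·exp(−1.0·0.8725) = 39.16·0.4179 = 16.37 mg/L.

16.4 mg/L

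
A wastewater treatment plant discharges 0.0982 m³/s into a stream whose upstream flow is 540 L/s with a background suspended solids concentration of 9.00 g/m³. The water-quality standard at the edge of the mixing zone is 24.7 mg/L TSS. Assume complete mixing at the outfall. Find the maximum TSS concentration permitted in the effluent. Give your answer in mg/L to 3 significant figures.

540 L/s = 0.54 m³/s.
Mass balance: 24.7·0.6382 = 0.0982·Cₑ + 0.54·9.
Cₑ = (15.76 − 4.86) / 0.0982 = 111 mg/L.

111 mg/L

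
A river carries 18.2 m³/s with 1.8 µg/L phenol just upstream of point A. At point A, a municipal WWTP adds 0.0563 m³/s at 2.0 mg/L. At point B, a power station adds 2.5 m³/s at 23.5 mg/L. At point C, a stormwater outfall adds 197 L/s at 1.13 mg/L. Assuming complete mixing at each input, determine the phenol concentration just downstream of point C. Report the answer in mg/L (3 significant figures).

2.82 mg/L

1.8 µg/L = 0.0018 mg/L.
After input A: C = (18.2·0.0018 + 0.0563·2) / 18.26 = 0.007962 mg/L.
After input B: C = (18.26·0.007962 + 2.5·23.5) / 20.76 = 2.837 mg/L.
197 L/s = 0.197 m³/s.
After input C: C = (20.76·2.837 + 0.197·1.13) / 20.95 = 2.821 mg/L.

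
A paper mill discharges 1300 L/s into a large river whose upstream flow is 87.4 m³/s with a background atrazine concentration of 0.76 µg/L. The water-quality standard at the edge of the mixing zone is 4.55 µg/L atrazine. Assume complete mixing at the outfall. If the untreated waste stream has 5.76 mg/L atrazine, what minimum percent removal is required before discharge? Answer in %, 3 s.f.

1300 L/s = 1.3 m³/s.
0.76 µg/L = 0.00076 mg/L.
4.55 µg/L = 0.00455 mg/L.
Mass balance: 0.00455·88.7 = 1.3·Cₑ + 87.4·0.00076.
Cₑ = (0.4036 − 0.06642) / 1.3 = 0.2594 mg/L.
Required removal = 1 − 0.2594/5.76 = 95.5 %.

95.5 %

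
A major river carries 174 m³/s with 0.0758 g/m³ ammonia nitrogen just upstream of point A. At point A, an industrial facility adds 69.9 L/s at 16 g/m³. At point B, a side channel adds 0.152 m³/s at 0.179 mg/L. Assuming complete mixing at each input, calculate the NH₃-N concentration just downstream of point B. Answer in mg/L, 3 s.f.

0.0823 mg/L

69.9 L/s = 0.0699 m³/s.
After input A: C = (174·0.0758 + 0.0699·16) / 174.1 = 0.08219 mg/L.
After input B: C = (174.1·0.08219 + 0.152·0.179) / 174.2 = 0.08228 mg/L.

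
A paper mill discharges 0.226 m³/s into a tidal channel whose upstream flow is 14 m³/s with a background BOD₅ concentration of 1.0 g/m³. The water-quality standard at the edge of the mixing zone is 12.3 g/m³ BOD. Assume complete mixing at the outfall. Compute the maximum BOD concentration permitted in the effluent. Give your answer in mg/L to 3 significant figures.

712 mg/L

Mass balance: 12.3·14.23 = 0.226·Cₑ + 14·1.
Cₑ = (175 − 14) / 0.226 = 712.3 mg/L.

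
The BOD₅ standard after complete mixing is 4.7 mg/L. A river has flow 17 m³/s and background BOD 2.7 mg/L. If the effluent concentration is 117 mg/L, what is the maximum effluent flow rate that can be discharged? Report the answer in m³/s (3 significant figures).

0.303 m³/s

Mass balance at complete mixing: C_std·(Q_w + Q_r) = Q_w·C_e + Q_r·C_b.
Rearranging, Q_w = Q_r·(C_std − C_b)/(C_e − C_std) = 17·(4.7 − 2.7) / (117 − 4.7) = 0.3028 m³/s.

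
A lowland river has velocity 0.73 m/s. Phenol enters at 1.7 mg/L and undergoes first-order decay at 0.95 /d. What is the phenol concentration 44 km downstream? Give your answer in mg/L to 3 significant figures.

0.876 mg/L

Travel time t = 44 km / 0.73 m/s = 4.4e+04/0.73 = 6.027e+04 s = 0.6976 d.
First-order decay: C = 1.7·exp(−0.95·0.6976) = 1.7·0.5154 = 0.8762 mg/L.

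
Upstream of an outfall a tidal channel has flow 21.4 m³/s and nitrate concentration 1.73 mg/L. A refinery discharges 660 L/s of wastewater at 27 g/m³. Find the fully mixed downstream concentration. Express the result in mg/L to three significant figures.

2.49 mg/L

660 L/s = 0.66 m³/s.
Flow-weighted mixing gives C = (0.66·27 + 21.4·1.73) / (0.66 + 21.4) = 54.84/22.06 = 2.486 mg/L.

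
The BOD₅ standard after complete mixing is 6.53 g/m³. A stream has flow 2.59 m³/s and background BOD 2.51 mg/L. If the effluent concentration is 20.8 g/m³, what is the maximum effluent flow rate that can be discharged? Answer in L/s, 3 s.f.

Mass balance at complete mixing: C_std·(Q_w + Q_r) = Q_w·C_e + Q_r·C_b.
Rearranging, Q_w = Q_r·(C_std − C_b)/(C_e − C_std) = 2.59·(6.53 − 2.51) / (20.8 − 6.53) = 0.7296 m³/s.
= 729.6 L/s.

730 L/s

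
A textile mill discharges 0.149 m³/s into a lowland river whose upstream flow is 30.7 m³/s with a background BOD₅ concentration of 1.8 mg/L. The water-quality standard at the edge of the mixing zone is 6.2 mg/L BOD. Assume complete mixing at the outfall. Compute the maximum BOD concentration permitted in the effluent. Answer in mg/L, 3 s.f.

Mass balance: 6.2·30.85 = 0.149·Cₑ + 30.7·1.8.
Cₑ = (191.3 − 55.26) / 0.149 = 912.8 mg/L.

913 mg/L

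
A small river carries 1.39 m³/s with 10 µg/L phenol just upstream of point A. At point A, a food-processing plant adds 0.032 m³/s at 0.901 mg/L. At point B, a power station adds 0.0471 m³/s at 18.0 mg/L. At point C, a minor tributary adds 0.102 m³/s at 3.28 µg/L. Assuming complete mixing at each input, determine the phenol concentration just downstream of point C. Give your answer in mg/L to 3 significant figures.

0.567 mg/L

10 µg/L = 0.01 mg/L.
After input A: C = (1.39·0.01 + 0.032·0.901) / 1.422 = 0.03005 mg/L.
After input B: C = (1.422·0.03005 + 0.0471·18) / 1.469 = 0.6062 mg/L.
3.28 µg/L = 0.00328 mg/L.
After input C: C = (1.469·0.6062 + 0.102·0.00328) / 1.571 = 0.567 mg/L.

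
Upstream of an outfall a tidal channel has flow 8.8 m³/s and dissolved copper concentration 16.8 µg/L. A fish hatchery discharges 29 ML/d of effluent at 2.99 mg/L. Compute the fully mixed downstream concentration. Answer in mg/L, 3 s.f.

29 ML/d = 0.3356 m³/s.
16.8 µg/L = 0.0168 mg/L.
Flow-weighted mixing gives C = (0.3356·2.99 + 8.8·0.0168) / (0.3356 + 8.8) = 1.151/9.136 = 0.126 mg/L.

0.126 mg/L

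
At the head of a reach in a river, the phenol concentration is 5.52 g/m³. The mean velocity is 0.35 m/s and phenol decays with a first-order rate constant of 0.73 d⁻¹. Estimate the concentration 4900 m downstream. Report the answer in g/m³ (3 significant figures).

4.90 g/m³

Travel time t = 4900 m / 0.35 m/s = 4900/0.35 = 1.4e+04 s = 0.162 d.
First-order decay: C = 5.52·exp(−0.73·0.162) = 5.52·0.8884 = 4.904 g/m³.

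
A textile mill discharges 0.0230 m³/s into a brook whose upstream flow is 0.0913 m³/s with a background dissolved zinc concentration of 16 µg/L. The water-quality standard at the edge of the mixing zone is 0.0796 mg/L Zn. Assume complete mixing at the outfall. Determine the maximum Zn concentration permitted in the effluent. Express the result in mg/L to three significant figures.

16 µg/L = 0.016 mg/L.
Mass balance: 0.0796·0.1143 = 0.023·Cₑ + 0.0913·0.016.
Cₑ = (0.009098 − 0.001461) / 0.023 = 0.3321 mg/L.

0.332 mg/L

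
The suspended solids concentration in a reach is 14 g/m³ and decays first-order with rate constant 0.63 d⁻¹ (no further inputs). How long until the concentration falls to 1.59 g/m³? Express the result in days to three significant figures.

t = ln(C₀/C)/k = ln(14/1.59)/0.63 = 2.175/0.63 = 3.453 d.

3.45 d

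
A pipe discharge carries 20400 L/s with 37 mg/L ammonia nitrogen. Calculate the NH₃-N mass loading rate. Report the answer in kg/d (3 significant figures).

20400 L/s = 20.4 m³/s.
Mass flux = Q·C = 20.4 m³/s × 37 g/m³ = 754.8 g/s.
= 754.8 g/s × 86.4 = 6.521e+04 kg/d.

65200 kg/d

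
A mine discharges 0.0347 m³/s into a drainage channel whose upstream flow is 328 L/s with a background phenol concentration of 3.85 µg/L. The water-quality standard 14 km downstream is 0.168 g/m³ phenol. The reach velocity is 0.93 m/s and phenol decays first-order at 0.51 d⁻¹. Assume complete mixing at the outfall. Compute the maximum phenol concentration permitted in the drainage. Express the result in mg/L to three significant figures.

1.88 mg/L

328 L/s = 0.328 m³/s.
3.85 µg/L = 0.00385 mg/L.
Travel time to the compliance point: t = 1.4e+04/0.93 = 1.505e+04 s = 0.1742 d; decay factor exp(−0.51·0.1742) = 0.915.
So the concentration just after mixing may be at most 0.168/0.915 = 0.1836 mg/L.
Mass balance: 0.1836·0.3627 = 0.0347·Cₑ + 0.328·0.00385.
Cₑ = (0.0666 − 0.001263) / 0.0347 = 1.883 mg/L.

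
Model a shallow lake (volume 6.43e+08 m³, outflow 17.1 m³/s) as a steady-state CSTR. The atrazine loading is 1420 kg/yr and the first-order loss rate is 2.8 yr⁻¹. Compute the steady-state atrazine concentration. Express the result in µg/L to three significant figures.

Outflow Q = 17.1 m³/s × 3.156e+07 s/yr = 5.396e+08 m³/yr.
Steady-state CSTR mass balance: W = Q·C + k·V·C, so C = W/(Q + kV).
Q + kV = 5.396e+08 + 2.8·6.43e+08 = 2.34e+09 m³/yr.
C = 1420/2.34e+09 = 6.068e-07 kg/m³ = 0.0006068 mg/L = 0.6068 µg/L.

0.607 µg/L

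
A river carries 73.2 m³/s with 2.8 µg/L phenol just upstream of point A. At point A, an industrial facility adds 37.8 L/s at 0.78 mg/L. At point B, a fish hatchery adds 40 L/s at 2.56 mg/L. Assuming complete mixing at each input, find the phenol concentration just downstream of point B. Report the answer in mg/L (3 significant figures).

2.8 µg/L = 0.0028 mg/L.
37.8 L/s = 0.0378 m³/s.
After input A: C = (73.2·0.0028 + 0.0378·0.78) / 73.24 = 0.003201 mg/L.
40 L/s = 0.04 m³/s.
After input B: C = (73.24·0.003201 + 0.04·2.56) / 73.28 = 0.004597 mg/L.

0.00460 mg/L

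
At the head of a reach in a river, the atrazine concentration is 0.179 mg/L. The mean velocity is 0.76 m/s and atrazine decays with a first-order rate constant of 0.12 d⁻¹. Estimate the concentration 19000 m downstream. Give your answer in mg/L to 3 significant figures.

0.173 mg/L

Travel time t = 19000 m / 0.76 m/s = 1.9e+04/0.76 = 2.5e+04 s = 0.2894 d.
First-order decay: C = 0.179·exp(−0.12·0.2894) = 0.179·0.9659 = 0.1729 mg/L.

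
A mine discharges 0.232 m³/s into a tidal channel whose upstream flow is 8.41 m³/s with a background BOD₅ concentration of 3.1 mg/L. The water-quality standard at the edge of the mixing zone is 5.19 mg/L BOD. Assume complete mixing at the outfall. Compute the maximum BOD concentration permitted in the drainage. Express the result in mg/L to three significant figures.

81.0 mg/L

Mass balance: 5.19·8.642 = 0.232·Cₑ + 8.41·3.1.
Cₑ = (44.85 − 26.07) / 0.232 = 80.95 mg/L.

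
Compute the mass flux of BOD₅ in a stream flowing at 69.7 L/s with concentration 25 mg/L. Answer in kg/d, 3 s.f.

69.7 L/s = 0.0697 m³/s.
Mass flux = Q·C = 0.0697 m³/s × 25 g/m³ = 1.742 g/s.
= 1.742 g/s × 86.4 = 150.6 kg/d.

151 kg/d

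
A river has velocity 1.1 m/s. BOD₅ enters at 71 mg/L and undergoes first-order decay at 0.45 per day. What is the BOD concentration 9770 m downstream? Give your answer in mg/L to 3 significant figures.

Travel time t = 9770 m / 1.1 m/s = 9770/1.1 = 8882 s = 0.1028 d.
First-order decay: C = 71·exp(−0.45·0.1028) = 71·0.9548 = 67.79 mg/L.

67.8 mg/L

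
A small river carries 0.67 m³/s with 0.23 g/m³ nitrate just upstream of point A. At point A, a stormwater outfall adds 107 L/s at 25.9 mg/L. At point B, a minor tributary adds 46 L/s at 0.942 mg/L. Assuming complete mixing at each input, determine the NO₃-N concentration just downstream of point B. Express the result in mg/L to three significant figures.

3.61 mg/L

107 L/s = 0.107 m³/s.
After input A: C = (0.67·0.23 + 0.107·25.9) / 0.777 = 3.765 mg/L.
46 L/s = 0.046 m³/s.
After input B: C = (0.777·3.765 + 0.046·0.942) / 0.823 = 3.607 mg/L.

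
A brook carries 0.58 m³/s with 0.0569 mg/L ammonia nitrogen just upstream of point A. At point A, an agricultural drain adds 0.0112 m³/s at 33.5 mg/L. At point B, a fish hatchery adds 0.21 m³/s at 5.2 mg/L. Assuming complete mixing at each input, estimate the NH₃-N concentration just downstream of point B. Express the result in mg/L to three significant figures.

1.87 mg/L

After input A: C = (0.58·0.0569 + 0.0112·33.5) / 0.5912 = 0.6905 mg/L.
After input B: C = (0.5912·0.6905 + 0.21·5.2) / 0.8012 = 1.872 mg/L.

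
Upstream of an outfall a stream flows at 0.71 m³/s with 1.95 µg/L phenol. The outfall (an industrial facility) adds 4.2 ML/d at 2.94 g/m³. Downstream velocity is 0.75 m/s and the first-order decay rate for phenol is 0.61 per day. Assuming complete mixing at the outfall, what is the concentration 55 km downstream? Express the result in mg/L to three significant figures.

0.113 mg/L

4.2 ML/d = 0.04861 m³/s.
1.95 µg/L = 0.00195 mg/L.
After complete mixing, C₀ = (0.04861·2.94 + 0.71·0.00195) / 0.7586 = 0.1902 mg/L.
Travel time t = 5.5e+04 m / 0.75 m/s = 7.333e+04 s = 0.8488 d.
C = 0.1902·exp(−0.61·0.8488) = 0.1902·0.5959 = 0.1133 mg/L.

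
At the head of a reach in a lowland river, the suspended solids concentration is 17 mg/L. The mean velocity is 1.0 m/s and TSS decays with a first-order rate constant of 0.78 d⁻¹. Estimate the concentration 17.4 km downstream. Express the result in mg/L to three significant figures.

14.5 mg/L

Travel time t = 17.4 km / 1.0 m/s = 1.74e+04/1.0 = 1.74e+04 s = 0.2014 d.
First-order decay: C = 17·exp(−0.78·0.2014) = 17·0.8546 = 14.53 mg/L.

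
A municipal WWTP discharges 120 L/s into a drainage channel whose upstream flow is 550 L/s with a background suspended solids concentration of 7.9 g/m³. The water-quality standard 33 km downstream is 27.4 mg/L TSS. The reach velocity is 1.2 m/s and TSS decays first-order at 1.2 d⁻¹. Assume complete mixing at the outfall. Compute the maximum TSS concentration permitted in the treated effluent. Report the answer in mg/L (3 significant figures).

120 L/s = 0.12 m³/s.
550 L/s = 0.55 m³/s.
Travel time to the compliance point: t = 3.3e+04/1.2 = 2.75e+04 s = 0.3183 d; decay factor exp(−1.2·0.3183) = 0.6825.
So the concentration just after mixing may be at most 27.4/0.6825 = 40.14 mg/L.
Mass balance: 40.14·0.67 = 0.12·Cₑ + 0.55·7.9.
Cₑ = (26.9 − 4.345) / 0.12 = 187.9 mg/L.

188 mg/L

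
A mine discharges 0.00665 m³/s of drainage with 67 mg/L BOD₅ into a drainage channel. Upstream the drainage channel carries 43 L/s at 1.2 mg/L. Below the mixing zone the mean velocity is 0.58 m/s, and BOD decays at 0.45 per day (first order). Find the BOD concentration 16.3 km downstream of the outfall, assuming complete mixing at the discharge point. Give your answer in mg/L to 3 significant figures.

43 L/s = 0.043 m³/s.
After complete mixing, C₀ = (0.00665·67 + 0.043·1.2) / 0.04965 = 10.01 mg/L.
Travel time t = 1.63e+04 m / 0.58 m/s = 2.81e+04 s = 0.3253 d.
C = 10.01·exp(−0.45·0.3253) = 10.01·0.8638 = 8.65 mg/L.

8.65 mg/L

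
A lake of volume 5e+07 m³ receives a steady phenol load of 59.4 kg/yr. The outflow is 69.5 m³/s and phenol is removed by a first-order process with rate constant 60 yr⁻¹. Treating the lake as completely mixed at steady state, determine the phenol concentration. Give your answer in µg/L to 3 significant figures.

0.0114 µg/L

Outflow Q = 69.5 m³/s × 3.156e+07 s/yr = 2.193e+09 m³/yr.
Steady-state CSTR mass balance: W = Q·C + k·V·C, so C = W/(Q + kV).
Q + kV = 2.193e+09 + 60·5e+07 = 5.193e+09 m³/yr.
C = 59.4/5.193e+09 = 1.144e-08 kg/m³ = 1.144e-05 mg/L = 0.01144 µg/L.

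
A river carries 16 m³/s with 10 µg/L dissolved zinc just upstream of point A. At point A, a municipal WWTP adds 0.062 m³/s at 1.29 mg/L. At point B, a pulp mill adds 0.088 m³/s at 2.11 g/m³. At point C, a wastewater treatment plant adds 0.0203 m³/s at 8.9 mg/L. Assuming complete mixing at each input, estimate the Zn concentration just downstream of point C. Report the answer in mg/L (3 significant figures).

0.0375 mg/L

10 µg/L = 0.01 mg/L.
After input A: C = (16·0.01 + 0.062·1.29) / 16.06 = 0.01494 mg/L.
After input B: C = (16.06·0.01494 + 0.088·2.11) / 16.15 = 0.02636 mg/L.
After input C: C = (16.15·0.02636 + 0.0203·8.9) / 16.17 = 0.0375 mg/L.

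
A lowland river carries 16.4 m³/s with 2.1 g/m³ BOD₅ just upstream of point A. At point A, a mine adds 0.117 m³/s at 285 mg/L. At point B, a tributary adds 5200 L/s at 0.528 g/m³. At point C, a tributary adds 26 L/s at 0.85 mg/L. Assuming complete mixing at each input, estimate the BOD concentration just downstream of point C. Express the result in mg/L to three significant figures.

After input A: C = (16.4·2.1 + 0.117·285) / 16.52 = 4.104 mg/L.
5200 L/s = 5.2 m³/s.
After input B: C = (16.52·4.104 + 5.2·0.528) / 21.72 = 3.248 mg/L.
26 L/s = 0.026 m³/s.
After input C: C = (21.72·3.248 + 0.026·0.85) / 21.74 = 3.245 mg/L.

3.24 mg/L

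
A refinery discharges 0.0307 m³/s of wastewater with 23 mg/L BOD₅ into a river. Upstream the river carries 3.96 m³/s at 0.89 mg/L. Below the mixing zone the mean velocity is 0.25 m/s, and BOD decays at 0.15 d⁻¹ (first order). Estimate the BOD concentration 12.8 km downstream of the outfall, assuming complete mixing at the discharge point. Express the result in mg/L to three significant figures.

0.970 mg/L

After complete mixing, C₀ = (0.0307·23 + 3.96·0.89) / 3.991 = 1.06 mg/L.
Travel time t = 1.28e+04 m / 0.25 m/s = 5.12e+04 s = 0.5926 d.
C = 1.06·exp(−0.15·0.5926) = 1.06·0.9149 = 0.9699 mg/L.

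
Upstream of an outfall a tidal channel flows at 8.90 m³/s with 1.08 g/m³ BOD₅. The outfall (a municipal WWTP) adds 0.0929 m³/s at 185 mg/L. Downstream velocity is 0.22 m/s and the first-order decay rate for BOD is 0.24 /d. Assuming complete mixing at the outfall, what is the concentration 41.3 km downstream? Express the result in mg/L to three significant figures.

1.77 mg/L

After complete mixing, C₀ = (0.0929·185 + 8.9·1.08) / 8.993 = 2.98 mg/L.
Travel time t = 4.13e+04 m / 0.22 m/s = 1.877e+05 s = 2.173 d.
C = 2.98·exp(−0.24·2.173) = 2.98·0.5937 = 1.769 mg/L.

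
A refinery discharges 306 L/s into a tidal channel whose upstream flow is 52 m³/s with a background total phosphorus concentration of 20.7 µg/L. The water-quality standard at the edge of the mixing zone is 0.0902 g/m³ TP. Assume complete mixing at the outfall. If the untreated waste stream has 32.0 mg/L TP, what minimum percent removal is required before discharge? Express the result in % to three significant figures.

306 L/s = 0.306 m³/s.
20.7 µg/L = 0.0207 mg/L.
Mass balance: 0.0902·52.31 = 0.306·Cₑ + 52·0.0207.
Cₑ = (4.718 − 1.076) / 0.306 = 11.9 mg/L.
Required removal = 1 − 11.9/32.0 = 62.81 %.

62.8 %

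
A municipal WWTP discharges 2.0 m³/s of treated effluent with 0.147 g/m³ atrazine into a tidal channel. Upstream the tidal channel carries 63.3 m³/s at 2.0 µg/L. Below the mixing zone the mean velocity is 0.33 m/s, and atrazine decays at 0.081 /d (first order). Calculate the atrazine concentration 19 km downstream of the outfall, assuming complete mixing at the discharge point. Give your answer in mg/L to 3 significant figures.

0.00610 mg/L

2.0 µg/L = 0.002 mg/L.
After complete mixing, C₀ = (2·0.147 + 63.3·0.002) / 65.3 = 0.006441 mg/L.
Travel time t = 1.9e+04 m / 0.33 m/s = 5.758e+04 s = 0.6664 d.
C = 0.006441·exp(−0.081·0.6664) = 0.006441·0.9475 = 0.006103 mg/L.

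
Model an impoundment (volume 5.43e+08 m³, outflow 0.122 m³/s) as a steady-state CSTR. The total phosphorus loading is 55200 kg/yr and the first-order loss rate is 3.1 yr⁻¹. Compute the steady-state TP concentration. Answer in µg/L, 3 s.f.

Outflow Q = 0.122 m³/s × 3.156e+07 s/yr = 3.85e+06 m³/yr.
Steady-state CSTR mass balance: W = Q·C + k·V·C, so C = W/(Q + kV).
Q + kV = 3.85e+06 + 3.1·5.43e+08 = 1.687e+09 m³/yr.
C = 55200/1.687e+09 = 3.272e-05 kg/m³ = 0.03272 mg/L = 32.72 µg/L.

32.7 µg/L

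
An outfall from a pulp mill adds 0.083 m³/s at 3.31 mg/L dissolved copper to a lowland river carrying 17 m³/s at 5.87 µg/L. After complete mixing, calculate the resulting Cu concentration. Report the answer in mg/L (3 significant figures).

5.87 µg/L = 0.00587 mg/L.
Flow-weighted mixing gives C = (0.083·3.31 + 17·0.00587) / (0.083 + 17) = 0.3745/17.08 = 0.02192 mg/L.

0.0219 mg/L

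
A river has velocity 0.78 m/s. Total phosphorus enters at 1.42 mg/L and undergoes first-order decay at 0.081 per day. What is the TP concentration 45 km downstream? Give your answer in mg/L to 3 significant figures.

1.35 mg/L

Travel time t = 45 km / 0.78 m/s = 4.5e+04/0.78 = 5.769e+04 s = 0.6677 d.
First-order decay: C = 1.42·exp(−0.081·0.6677) = 1.42·0.9474 = 1.345 mg/L.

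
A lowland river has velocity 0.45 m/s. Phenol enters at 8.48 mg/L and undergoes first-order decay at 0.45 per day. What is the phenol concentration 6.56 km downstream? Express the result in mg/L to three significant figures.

Travel time t = 6.56 km / 0.45 m/s = 6560/0.45 = 1.458e+04 s = 0.1687 d.
First-order decay: C = 8.48·exp(−0.45·0.1687) = 8.48·0.9269 = 7.86 mg/L.

7.86 mg/L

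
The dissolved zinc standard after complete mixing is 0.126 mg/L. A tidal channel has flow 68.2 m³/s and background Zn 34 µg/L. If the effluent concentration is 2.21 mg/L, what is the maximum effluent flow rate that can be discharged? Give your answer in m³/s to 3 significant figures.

3.01 m³/s

34 µg/L = 0.034 mg/L.
Mass balance at complete mixing: C_std·(Q_w + Q_r) = Q_w·C_e + Q_r·C_b.
Rearranging, Q_w = Q_r·(C_std − C_b)/(C_e − C_std) = 68.2·(0.126 − 0.034) / (2.21 − 0.126) = 3.011 m³/s.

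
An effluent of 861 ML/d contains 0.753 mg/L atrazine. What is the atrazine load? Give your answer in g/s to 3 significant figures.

7.50 g/s

861 ML/d = 9.965 m³/s.
Mass flux = Q·C = 9.965 m³/s × 0.753 g/m³ = 7.504 g/s.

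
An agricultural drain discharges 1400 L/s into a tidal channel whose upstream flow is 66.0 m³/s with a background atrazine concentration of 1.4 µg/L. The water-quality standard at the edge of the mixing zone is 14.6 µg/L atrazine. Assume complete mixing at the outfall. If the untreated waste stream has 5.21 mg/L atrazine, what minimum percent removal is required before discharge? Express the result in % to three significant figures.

87.8 %

1400 L/s = 1.4 m³/s.
1.4 µg/L = 0.0014 mg/L.
14.6 µg/L = 0.0146 mg/L.
Mass balance: 0.0146·67.4 = 1.4·Cₑ + 66·0.0014.
Cₑ = (0.984 − 0.0924) / 1.4 = 0.6369 mg/L.
Required removal = 1 − 0.6369/5.21 = 87.78 %.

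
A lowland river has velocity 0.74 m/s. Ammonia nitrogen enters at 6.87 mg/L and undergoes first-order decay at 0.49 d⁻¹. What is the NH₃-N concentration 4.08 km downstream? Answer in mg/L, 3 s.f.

6.66 mg/L

Travel time t = 4.08 km / 0.74 m/s = 4080/0.74 = 5514 s = 0.06381 d.
First-order decay: C = 6.87·exp(−0.49·0.06381) = 6.87·0.9692 = 6.659 mg/L.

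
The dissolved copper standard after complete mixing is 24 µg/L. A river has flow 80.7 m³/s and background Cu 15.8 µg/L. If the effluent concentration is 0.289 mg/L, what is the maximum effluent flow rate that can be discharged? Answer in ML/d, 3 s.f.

15.8 µg/L = 0.0158 mg/L.
24 µg/L = 0.024 mg/L.
Mass balance at complete mixing: C_std·(Q_w + Q_r) = Q_w·C_e + Q_r·C_b.
Rearranging, Q_w = Q_r·(C_std − C_b)/(C_e − C_std) = 80.7·(0.024 − 0.0158) / (0.289 − 0.024) = 2.497 m³/s.
= 215.8 ML/d.

216 ML/d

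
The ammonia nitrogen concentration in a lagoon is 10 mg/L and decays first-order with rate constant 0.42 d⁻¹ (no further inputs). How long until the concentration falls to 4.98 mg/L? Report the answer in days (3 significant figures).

1.66 d

t = ln(C₀/C)/k = ln(10/4.98)/0.42 = 0.6972/0.42 = 1.66 d.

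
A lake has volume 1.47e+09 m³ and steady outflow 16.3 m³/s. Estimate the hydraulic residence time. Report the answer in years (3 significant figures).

Q = 16.3 m³/s × 3.156e+07 s/yr = 5.144e+08 m³/yr.
Hydraulic residence time τ = V/Q = 1.47e+09/5.144e+08 = 2.858 yr.

2.86 yr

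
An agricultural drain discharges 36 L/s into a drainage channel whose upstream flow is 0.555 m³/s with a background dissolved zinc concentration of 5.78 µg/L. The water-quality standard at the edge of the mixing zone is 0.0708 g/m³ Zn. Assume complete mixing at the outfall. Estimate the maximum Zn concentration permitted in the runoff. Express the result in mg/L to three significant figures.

36 L/s = 0.036 m³/s.
5.78 µg/L = 0.00578 mg/L.
Mass balance: 0.0708·0.591 = 0.036·Cₑ + 0.555·0.00578.
Cₑ = (0.04184 − 0.003208) / 0.036 = 1.073 mg/L.

1.07 mg/L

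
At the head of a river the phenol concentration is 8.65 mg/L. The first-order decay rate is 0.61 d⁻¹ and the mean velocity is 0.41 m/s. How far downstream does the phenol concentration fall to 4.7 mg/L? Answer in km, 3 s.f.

35.4 km

From C = C₀·e^(−kt), t = ln(C₀/C)/k = ln(8.65/4.7)/0.61 = 0.61/0.61 = 1 d.
Distance = v·t = 0.41 m/s × 8.64e+04 s = 3.542e+04 m = 35.42 km.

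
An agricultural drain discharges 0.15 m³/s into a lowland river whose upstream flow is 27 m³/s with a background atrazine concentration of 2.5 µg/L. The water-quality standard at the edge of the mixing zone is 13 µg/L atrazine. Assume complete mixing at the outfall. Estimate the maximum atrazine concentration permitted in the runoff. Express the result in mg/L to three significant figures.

2.5 µg/L = 0.0025 mg/L.
13 µg/L = 0.013 mg/L.
Mass balance: 0.013·27.15 = 0.15·Cₑ + 27·0.0025.
Cₑ = (0.3529 − 0.0675) / 0.15 = 1.903 mg/L.

1.90 mg/L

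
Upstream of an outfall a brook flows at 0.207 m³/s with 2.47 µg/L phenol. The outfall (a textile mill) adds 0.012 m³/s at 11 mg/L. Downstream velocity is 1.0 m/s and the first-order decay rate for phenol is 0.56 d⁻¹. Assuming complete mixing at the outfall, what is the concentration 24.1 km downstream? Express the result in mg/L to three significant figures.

2.47 µg/L = 0.00247 mg/L.
After complete mixing, C₀ = (0.012·11 + 0.207·0.00247) / 0.219 = 0.6051 mg/L.
Travel time t = 2.41e+04 m / 1.0 m/s = 2.41e+04 s = 0.2789 d.
C = 0.6051·exp(−0.56·0.2789) = 0.6051·0.8554 = 0.5176 mg/L.

0.518 mg/L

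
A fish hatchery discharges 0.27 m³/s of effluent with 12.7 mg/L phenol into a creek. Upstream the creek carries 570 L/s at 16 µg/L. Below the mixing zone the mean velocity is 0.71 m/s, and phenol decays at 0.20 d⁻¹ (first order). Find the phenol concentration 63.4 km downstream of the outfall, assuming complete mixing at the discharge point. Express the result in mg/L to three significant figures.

570 L/s = 0.57 m³/s.
16 µg/L = 0.016 mg/L.
After complete mixing, C₀ = (0.27·12.7 + 0.57·0.016) / 0.84 = 4.093 mg/L.
Travel time t = 6.34e+04 m / 0.71 m/s = 8.93e+04 s = 1.034 d.
C = 4.093·exp(−0.20·1.034) = 4.093·0.8133 = 3.329 mg/L.

3.33 mg/L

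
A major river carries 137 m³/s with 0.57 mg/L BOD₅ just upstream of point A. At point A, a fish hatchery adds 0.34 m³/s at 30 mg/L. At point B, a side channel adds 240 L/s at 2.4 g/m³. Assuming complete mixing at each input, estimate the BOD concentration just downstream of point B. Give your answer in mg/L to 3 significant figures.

After input A: C = (137·0.57 + 0.34·30) / 137.3 = 0.6429 mg/L.
240 L/s = 0.24 m³/s.
After input B: C = (137.3·0.6429 + 0.24·2.4) / 137.6 = 0.6459 mg/L.

0.646 mg/L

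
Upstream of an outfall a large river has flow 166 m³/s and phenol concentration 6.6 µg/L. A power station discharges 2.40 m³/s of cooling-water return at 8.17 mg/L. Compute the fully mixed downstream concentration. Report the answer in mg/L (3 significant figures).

0.123 mg/L

6.6 µg/L = 0.0066 mg/L.
By mass balance at complete mixing, C = (2.4·8.17 + 166·0.0066) / (2.4 + 166) = 20.7/168.4 = 0.1229 mg/L.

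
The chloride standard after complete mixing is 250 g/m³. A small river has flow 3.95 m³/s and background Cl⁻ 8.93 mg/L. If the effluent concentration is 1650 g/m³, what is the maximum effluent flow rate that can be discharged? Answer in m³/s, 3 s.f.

0.680 m³/s

Mass balance at complete mixing: C_std·(Q_w + Q_r) = Q_w·C_e + Q_r·C_b.
Rearranging, Q_w = Q_r·(C_std − C_b)/(C_e − C_std) = 3.95·(250 − 8.93) / (1650 − 250) = 0.6802 m³/s.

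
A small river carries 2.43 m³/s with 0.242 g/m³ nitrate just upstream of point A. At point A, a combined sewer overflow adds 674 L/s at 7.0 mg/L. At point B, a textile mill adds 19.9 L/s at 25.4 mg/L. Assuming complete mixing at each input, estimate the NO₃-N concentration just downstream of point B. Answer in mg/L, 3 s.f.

1.86 mg/L

674 L/s = 0.674 m³/s.
After input A: C = (2.43·0.242 + 0.674·7) / 3.104 = 1.709 mg/L.
19.9 L/s = 0.0199 m³/s.
After input B: C = (3.104·1.709 + 0.0199·25.4) / 3.124 = 1.86 mg/L.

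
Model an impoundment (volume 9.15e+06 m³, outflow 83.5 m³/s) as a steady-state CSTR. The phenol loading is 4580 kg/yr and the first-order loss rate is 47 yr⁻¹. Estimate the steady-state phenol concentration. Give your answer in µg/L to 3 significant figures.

1.49 µg/L

Outflow Q = 83.5 m³/s × 3.156e+07 s/yr = 2.635e+09 m³/yr.
Steady-state CSTR mass balance: W = Q·C + k·V·C, so C = W/(Q + kV).
Q + kV = 2.635e+09 + 47·9.15e+06 = 3.065e+09 m³/yr.
C = 4580/3.065e+09 = 1.494e-06 kg/m³ = 0.001494 mg/L = 1.494 µg/L.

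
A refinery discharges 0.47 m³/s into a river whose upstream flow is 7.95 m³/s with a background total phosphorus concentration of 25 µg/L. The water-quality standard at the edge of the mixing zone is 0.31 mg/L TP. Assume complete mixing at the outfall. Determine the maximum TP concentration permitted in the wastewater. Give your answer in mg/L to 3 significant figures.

5.13 mg/L

25 µg/L = 0.025 mg/L.
Mass balance: 0.31·8.42 = 0.47·Cₑ + 7.95·0.025.
Cₑ = (2.61 − 0.1988) / 0.47 = 5.131 mg/L.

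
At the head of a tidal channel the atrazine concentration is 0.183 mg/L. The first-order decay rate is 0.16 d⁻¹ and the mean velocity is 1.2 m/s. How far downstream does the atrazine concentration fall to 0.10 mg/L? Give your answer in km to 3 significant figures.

From C = C₀·e^(−kt), t = ln(C₀/C)/k = ln(0.183/0.10)/0.16 = 0.6043/0.16 = 3.777 d.
Distance = v·t = 1.2 m/s × 3.263e+05 s = 3.916e+05 m = 391.6 km.

392 km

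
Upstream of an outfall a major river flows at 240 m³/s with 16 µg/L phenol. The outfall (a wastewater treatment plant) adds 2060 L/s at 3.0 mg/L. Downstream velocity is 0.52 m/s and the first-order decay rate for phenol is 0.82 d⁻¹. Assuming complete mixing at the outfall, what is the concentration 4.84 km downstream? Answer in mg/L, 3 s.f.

0.0379 mg/L

2060 L/s = 2.06 m³/s.
16 µg/L = 0.016 mg/L.
After complete mixing, C₀ = (2.06·3 + 240·0.016) / 242.1 = 0.04139 mg/L.
Travel time t = 4840 m / 0.52 m/s = 9308 s = 0.1077 d.
C = 0.04139·exp(−0.82·0.1077) = 0.04139·0.9155 = 0.03789 mg/L.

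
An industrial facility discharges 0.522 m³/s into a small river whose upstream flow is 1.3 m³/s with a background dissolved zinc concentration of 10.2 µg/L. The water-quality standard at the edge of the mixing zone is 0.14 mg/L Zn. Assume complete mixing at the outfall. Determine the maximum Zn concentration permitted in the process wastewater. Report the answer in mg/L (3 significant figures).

0.463 mg/L

10.2 µg/L = 0.0102 mg/L.
Mass balance: 0.14·1.822 = 0.522·Cₑ + 1.3·0.0102.
Cₑ = (0.2551 − 0.01326) / 0.522 = 0.4633 mg/L.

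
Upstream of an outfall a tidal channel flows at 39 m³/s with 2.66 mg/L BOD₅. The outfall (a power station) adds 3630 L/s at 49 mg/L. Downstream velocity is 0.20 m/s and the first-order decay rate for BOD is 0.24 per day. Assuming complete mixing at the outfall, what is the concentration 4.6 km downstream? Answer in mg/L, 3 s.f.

6.20 mg/L

3630 L/s = 3.63 m³/s.
After complete mixing, C₀ = (3.63·49 + 39·2.66) / 42.63 = 6.606 mg/L.
Travel time t = 4600 m / 0.20 m/s = 2.3e+04 s = 0.2662 d.
C = 6.606·exp(−0.24·0.2662) = 6.606·0.9381 = 6.197 mg/L.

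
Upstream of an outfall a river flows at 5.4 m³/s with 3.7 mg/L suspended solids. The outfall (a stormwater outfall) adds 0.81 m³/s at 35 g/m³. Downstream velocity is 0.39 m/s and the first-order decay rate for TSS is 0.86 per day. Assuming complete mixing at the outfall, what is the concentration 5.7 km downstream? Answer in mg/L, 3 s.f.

6.73 mg/L

After complete mixing, C₀ = (0.81·35 + 5.4·3.7) / 6.21 = 7.783 mg/L.
Travel time t = 5700 m / 0.39 m/s = 1.462e+04 s = 0.1692 d.
C = 7.783·exp(−0.86·0.1692) = 7.783·0.8646 = 6.729 mg/L.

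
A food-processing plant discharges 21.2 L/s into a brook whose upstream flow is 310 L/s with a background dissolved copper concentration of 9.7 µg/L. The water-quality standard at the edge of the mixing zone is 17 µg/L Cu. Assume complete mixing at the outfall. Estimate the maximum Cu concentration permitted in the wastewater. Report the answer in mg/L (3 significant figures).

0.124 mg/L

21.2 L/s = 0.0212 m³/s.
310 L/s = 0.31 m³/s.
9.7 µg/L = 0.0097 mg/L.
17 µg/L = 0.017 mg/L.
Mass balance: 0.017·0.3312 = 0.0212·Cₑ + 0.31·0.0097.
Cₑ = (0.00563 − 0.003007) / 0.0212 = 0.1237 mg/L.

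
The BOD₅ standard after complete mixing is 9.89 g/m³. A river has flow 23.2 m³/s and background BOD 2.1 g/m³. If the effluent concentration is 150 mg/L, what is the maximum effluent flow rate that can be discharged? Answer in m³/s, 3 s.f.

1.29 m³/s

Mass balance at complete mixing: C_std·(Q_w + Q_r) = Q_w·C_e + Q_r·C_b.
Rearranging, Q_w = Q_r·(C_std − C_b)/(C_e − C_std) = 23.2·(9.89 − 2.1) / (150 − 9.89) = 1.29 m³/s.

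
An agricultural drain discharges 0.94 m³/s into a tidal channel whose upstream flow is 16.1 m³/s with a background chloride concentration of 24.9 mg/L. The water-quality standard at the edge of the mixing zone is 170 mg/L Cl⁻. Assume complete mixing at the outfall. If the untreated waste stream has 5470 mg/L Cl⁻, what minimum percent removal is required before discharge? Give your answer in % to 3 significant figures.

Mass balance: 170·17.04 = 0.94·Cₑ + 16.1·24.9.
Cₑ = (2897 − 400.9) / 0.94 = 2655 mg/L.
Required removal = 1 − 2655/5470 = 51.46 %.

51.5 %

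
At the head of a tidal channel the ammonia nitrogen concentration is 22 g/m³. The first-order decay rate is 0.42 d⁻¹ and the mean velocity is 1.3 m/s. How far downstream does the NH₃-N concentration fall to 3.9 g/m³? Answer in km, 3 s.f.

From C = C₀·e^(−kt), t = ln(C₀/C)/k = ln(22/3.9)/0.42 = 1.73/0.42 = 4.119 d.
Distance = v·t = 1.3 m/s × 3.559e+05 s = 4.627e+05 m = 462.7 km.

463 km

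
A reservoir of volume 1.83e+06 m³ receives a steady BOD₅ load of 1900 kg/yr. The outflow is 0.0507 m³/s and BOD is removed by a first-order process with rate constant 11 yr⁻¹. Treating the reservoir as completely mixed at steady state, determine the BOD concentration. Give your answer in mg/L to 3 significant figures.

0.0874 mg/L

Outflow Q = 0.0507 m³/s × 3.156e+07 s/yr = 1.6e+06 m³/yr.
Steady-state CSTR mass balance: W = Q·C + k·V·C, so C = W/(Q + kV).
Q + kV = 1.6e+06 + 11·1.83e+06 = 2.173e+07 m³/yr.
C = 1900/2.173e+07 = 8.744e-05 kg/m³ = 0.08744 mg/L.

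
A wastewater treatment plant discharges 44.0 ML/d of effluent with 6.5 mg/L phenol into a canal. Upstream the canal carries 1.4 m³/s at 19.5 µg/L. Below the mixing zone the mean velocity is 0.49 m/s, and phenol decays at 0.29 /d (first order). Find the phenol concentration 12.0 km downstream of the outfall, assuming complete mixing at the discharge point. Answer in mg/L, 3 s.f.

1.61 mg/L

44.0 ML/d = 0.5093 m³/s.
19.5 µg/L = 0.0195 mg/L.
After complete mixing, C₀ = (0.5093·6.5 + 1.4·0.0195) / 1.909 = 1.748 mg/L.
Travel time t = 1.2e+04 m / 0.49 m/s = 2.449e+04 s = 0.2834 d.
C = 1.748·exp(−0.29·0.2834) = 1.748·0.9211 = 1.61 mg/L.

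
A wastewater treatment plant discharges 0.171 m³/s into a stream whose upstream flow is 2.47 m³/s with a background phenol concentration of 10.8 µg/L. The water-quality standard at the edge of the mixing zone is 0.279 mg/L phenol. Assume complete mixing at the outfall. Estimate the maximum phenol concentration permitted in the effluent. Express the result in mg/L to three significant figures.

4.15 mg/L

10.8 µg/L = 0.0108 mg/L.
Mass balance: 0.279·2.641 = 0.171·Cₑ + 2.47·0.0108.
Cₑ = (0.7368 − 0.02668) / 0.171 = 4.153 mg/L.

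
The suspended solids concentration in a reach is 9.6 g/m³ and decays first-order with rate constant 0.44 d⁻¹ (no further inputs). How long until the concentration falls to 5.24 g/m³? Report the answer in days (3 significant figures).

t = ln(C₀/C)/k = ln(9.6/5.24)/0.44 = 0.6054/0.44 = 1.376 d.

1.38 d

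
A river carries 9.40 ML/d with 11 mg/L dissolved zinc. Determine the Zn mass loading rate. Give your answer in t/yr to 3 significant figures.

37.8 t/yr

9.40 ML/d = 0.1088 m³/s.
Mass flux = Q·C = 0.1088 m³/s × 11 g/m³ = 1.197 g/s.
= 1.197 g/s × 31.56 = 37.77 t/yr.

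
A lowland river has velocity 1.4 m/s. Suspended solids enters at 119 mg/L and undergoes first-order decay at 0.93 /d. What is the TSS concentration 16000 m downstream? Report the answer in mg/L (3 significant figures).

Travel time t = 16000 m / 1.4 m/s = 1.6e+04/1.4 = 1.143e+04 s = 0.1323 d.
First-order decay: C = 119·exp(−0.93·0.1323) = 119·0.8842 = 105.2 mg/L.

105 mg/L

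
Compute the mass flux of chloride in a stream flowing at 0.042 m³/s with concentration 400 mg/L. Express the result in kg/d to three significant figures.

1450 kg/d

Mass flux = Q·C = 0.042 m³/s × 400 g/m³ = 16.8 g/s.
= 16.8 g/s × 86.4 = 1452 kg/d.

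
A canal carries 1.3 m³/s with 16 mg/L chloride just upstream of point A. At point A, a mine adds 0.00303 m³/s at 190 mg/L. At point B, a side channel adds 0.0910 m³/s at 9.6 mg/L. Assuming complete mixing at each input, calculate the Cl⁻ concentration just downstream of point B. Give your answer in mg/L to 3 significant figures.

16.0 mg/L

After input A: C = (1.3·16 + 0.00303·190) / 1.303 = 16.4 mg/L.
After input B: C = (1.303·16.4 + 0.091·9.6) / 1.394 = 15.96 mg/L.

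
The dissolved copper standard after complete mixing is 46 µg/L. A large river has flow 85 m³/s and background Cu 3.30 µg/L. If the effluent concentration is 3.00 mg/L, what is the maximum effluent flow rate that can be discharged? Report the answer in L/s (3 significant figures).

3.30 µg/L = 0.0033 mg/L.
46 µg/L = 0.046 mg/L.
Mass balance at complete mixing: C_std·(Q_w + Q_r) = Q_w·C_e + Q_r·C_b.
Rearranging, Q_w = Q_r·(C_std − C_b)/(C_e − C_std) = 85·(0.046 − 0.0033) / (3 − 0.046) = 1.229 m³/s.
= 1229 L/s.

1230 L/s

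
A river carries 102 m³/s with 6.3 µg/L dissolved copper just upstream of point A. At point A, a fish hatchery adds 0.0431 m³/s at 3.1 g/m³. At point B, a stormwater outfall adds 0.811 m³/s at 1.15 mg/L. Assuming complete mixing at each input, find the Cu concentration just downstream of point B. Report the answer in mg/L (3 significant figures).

6.3 µg/L = 0.0063 mg/L.
After input A: C = (102·0.0063 + 0.0431·3.1) / 102 = 0.007607 mg/L.
After input B: C = (102·0.007607 + 0.811·1.15) / 102.9 = 0.01661 mg/L.

0.0166 mg/L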